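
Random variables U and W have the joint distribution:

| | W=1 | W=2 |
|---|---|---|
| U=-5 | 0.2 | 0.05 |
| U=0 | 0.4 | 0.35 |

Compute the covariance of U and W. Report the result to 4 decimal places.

0.2500

E[U] = -1.25,  E[W] = 1.4
E[UW] = -1.5
cov(U,W) = E[UW] − E[U]E[W] = -1.5 − (-1.25)(1.4) = 0.25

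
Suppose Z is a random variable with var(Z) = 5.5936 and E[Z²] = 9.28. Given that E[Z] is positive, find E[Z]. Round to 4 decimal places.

1.9200

(E[Z])² = E[Z²] − var(Z) = 9.28 − 5.5936 = 3.6864
E[Z] = √3.6864 = 1.92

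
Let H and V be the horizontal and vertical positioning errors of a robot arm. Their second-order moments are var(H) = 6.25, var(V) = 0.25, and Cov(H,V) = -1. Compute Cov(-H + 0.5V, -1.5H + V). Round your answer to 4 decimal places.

Cov(-H + 0.5V, -1.5H + V) = (-1)(-1.5)var(H) + (0.5)(1)var(V) + [(-1)(1) + (0.5)(-1.5)]Cov(H,V)
= 1.5·6.25 + 0.5·0.25 + -1.75·-1 = 11.25

11.2500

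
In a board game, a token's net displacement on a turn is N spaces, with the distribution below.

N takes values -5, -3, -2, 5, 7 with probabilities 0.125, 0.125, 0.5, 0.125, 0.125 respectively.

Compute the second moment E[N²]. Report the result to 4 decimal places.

E[N²] = (-5)²(0.125) + (-3)²(0.125) + (-2)²(0.5) + (5)²(0.125) + (7)²(0.125) = 15.5

15.5000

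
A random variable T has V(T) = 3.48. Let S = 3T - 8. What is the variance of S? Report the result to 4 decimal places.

V(3T - 8) = (3)²·V(T) = 9·3.48 = 31.32

31.3200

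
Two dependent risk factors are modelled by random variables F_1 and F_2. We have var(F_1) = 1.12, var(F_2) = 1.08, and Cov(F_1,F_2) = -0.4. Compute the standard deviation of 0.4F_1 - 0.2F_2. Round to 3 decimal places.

var(0.4F_1 - 0.2F_2) = (0.4)²·var(F_1) + (-0.2)²·var(F_2) + 2·(0.4)·(-0.2)·Cov(F_1,F_2)
= 0.16·1.12 + 0.04·1.08 + -0.16·-0.4 = 0.2864
σ(0.4F_1 - 0.2F_2) = √0.2864 ≈ 0.535

0.535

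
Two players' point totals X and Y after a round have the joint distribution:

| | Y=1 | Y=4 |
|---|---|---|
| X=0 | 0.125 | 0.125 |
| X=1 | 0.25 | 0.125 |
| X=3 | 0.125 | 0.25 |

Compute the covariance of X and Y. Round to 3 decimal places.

E[X] = 1.5,  E[Y] = 2.5
E[XY] = 4.125
cov(X,Y) = E[XY] − E[X]E[Y] = 4.125 − (1.5)(2.5) = 0.375

0.375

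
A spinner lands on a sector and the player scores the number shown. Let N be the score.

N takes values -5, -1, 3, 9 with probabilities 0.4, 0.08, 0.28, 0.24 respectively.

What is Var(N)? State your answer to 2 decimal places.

E[N] = (-5)(0.4) + (-1)(0.08) + (3)(0.28) + (9)(0.24) = 0.92
E[N²] = (-5)²(0.4) + (-1)²(0.08) + (3)²(0.28) + (9)²(0.24) = 32.04
Var(N) = E[N²] − (E[N])² = 32.04 − (0.92)² = 31.1936

31.19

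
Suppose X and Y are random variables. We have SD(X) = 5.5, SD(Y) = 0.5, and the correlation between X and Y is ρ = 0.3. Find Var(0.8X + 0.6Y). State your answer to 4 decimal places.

Var(X) = (5.5)² = 30.25;  Var(Y) = (0.5)² = 0.25
cov(X,Y) = ρ·SD(X)·SD(Y) = 0.3·5.5·0.5 = 0.825
Var(0.8X + 0.6Y) = (0.8)²·Var(X) + (0.6)²·Var(Y) + 2·(0.8)·(0.6)·cov(X,Y)
= 0.64·30.25 + 0.36·0.25 + 0.96·0.825 = 20.242

20.2420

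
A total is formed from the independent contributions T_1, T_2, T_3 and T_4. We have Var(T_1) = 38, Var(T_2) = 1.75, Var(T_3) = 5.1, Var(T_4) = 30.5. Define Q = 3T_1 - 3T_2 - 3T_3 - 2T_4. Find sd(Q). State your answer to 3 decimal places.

By independence, Var(Q) = (3)²Var(T_1) + (-3)²Var(T_2) + (-3)²Var(T_3) + (-2)²Var(T_4)
= (3)²·38 + (-3)²·1.75 + (-3)²·5.1 + (-2)²·30.5 = 525.65
sd(Q) = √525.65 ≈ 22.927

22.927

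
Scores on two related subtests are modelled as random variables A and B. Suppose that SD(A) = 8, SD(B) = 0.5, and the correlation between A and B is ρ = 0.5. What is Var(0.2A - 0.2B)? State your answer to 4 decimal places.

Var(A) = (8)² = 64;  Var(B) = (0.5)² = 0.25
Cov(A,B) = ρ·SD(A)·SD(B) = 0.5·8·0.5 = 2
Var(0.2A - 0.2B) = (0.2)²·Var(A) + (-0.2)²·Var(B) + 2·(0.2)·(-0.2)·Cov(A,B)
= 0.04·64 + 0.04·0.25 + -0.08·2 = 2.41

2.4100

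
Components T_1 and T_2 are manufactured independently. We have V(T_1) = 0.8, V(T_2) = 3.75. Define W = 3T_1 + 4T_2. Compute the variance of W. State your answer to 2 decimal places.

67.20

By independence, V(W) = (3)²V(T_1) + (4)²V(T_2)
= (3)²·0.8 + (4)²·3.75 = 67.2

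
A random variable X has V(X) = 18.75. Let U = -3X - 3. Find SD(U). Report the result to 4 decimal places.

12.9904

V(-3X - 3) = (-3)²·18.75 = 168.75
SD(U) = √168.75 ≈ 12.9904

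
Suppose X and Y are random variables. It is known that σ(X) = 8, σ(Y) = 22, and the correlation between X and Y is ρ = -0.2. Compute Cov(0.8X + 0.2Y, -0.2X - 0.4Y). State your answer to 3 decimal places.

-36.288

Var(X) = (8)² = 64;  Var(Y) = (22)² = 484
Cov(X,Y) = ρ·σ(X)·σ(Y) = -0.2·8·22 = -35.2
Cov(0.8X + 0.2Y, -0.2X - 0.4Y) = (0.8)(-0.2)Var(X) + (0.2)(-0.4)Var(Y) + [(0.8)(-0.4) + (0.2)(-0.2)]Cov(X,Y)
= -0.16·64 + -0.08·484 + -0.36·-35.2 = -36.288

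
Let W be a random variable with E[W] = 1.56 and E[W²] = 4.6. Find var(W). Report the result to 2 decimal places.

var(W) = 4.6 − (1.56)² = 2.1664

2.17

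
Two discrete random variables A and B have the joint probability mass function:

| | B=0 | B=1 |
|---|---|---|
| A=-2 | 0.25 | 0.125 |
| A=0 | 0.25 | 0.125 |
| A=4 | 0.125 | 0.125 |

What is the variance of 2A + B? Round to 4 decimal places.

22.6094

E[A] = 0.25,  E[B] = 0.375,  E[AB] = 0.25
Var(A) = 5.5 − (0.25)² = 5.4375;  Var(B) = 0.375 − (0.375)² = 0.234375
Cov(A,B) = 0.25 − (0.25)(0.375) = 0.15625
Var(2A + B) = (2)²·5.4375 + (1)²·0.234375 + 2·(2)·(1)·0.15625 = 22.609375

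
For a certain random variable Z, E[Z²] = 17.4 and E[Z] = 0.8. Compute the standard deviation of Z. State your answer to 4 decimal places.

var(Z) = 17.4 − (0.8)² = 16.76
sd(Z) = √16.76 ≈ 4.0939

4.0939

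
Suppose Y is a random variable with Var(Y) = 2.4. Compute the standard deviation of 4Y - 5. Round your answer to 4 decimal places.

6.1968

Var(4Y - 5) = (4)²·2.4 = 38.4
sd(4Y - 5) = √38.4 ≈ 6.1968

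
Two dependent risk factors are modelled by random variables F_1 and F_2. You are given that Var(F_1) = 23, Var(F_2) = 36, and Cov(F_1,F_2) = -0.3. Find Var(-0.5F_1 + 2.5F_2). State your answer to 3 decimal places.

Var(-0.5F_1 + 2.5F_2) = (-0.5)²·Var(F_1) + (2.5)²·Var(F_2) + 2·(-0.5)·(2.5)·Cov(F_1,F_2)
= 0.25·23 + 6.25·36 + -2.5·-0.3 = 231.5

231.500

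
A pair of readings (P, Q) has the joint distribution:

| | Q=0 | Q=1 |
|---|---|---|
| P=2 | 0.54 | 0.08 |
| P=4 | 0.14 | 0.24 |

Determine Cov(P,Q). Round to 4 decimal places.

E[P] = 2.76,  E[Q] = 0.32
E[PQ] = 1.12
Cov(P,Q) = E[PQ] − E[P]E[Q] = 1.12 − (2.76)(0.32) = 0.2368

0.2368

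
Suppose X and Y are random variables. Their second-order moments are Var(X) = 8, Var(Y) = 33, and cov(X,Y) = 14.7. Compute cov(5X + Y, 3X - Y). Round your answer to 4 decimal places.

57.6000

cov(5X + Y, 3X - Y) = (5)(3)Var(X) + (1)(-1)Var(Y) + [(5)(-1) + (1)(3)]cov(X,Y)
= 15·8 + -1·33 + -2·14.7 = 57.6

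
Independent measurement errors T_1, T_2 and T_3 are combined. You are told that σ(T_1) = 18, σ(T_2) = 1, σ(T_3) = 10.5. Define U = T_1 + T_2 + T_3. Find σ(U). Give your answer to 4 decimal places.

20.8626

Var(T_1) = 324, Var(T_2) = 1, Var(T_3) = 110.25
By independence, Var(U) = (1)²Var(T_1) + (1)²Var(T_2) + (1)²Var(T_3)
= (1)²·324 + (1)²·1 + (1)²·110.25 = 435.25
σ(U) = √435.25 ≈ 20.8626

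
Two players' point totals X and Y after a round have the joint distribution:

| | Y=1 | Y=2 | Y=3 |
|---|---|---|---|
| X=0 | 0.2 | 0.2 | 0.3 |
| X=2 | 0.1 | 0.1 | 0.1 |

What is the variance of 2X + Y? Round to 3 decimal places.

3.810

E[X] = 0.6,  E[Y] = 2.1,  E[XY] = 1.2
var(X) = 1.2 − (0.6)² = 0.84;  var(Y) = 5.1 − (2.1)² = 0.69
Cov(X,Y) = 1.2 − (0.6)(2.1) = -0.06
var(2X + Y) = (2)²·0.84 + (1)²·0.69 + 2·(2)·(1)·-0.06 = 3.81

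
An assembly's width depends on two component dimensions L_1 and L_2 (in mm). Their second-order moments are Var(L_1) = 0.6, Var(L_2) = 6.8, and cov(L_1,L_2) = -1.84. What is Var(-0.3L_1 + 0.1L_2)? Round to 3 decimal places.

0.232

Var(-0.3L_1 + 0.1L_2) = (-0.3)²·Var(L_1) + (0.1)²·Var(L_2) + 2·(-0.3)·(0.1)·cov(L_1,L_2)
= 0.09·0.6 + 0.01·6.8 + -0.06·-1.84 = 0.2324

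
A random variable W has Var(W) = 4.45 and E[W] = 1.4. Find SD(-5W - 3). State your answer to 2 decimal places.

10.55

Var(-5W - 3) = (-5)²·4.45 = 111.25
SD(-5W - 3) = √111.25 ≈ 10.55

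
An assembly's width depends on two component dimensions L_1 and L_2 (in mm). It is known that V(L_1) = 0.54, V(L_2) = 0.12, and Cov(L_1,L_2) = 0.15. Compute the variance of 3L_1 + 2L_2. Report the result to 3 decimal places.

7.140

V(3L_1 + 2L_2) = (3)²·V(L_1) + (2)²·V(L_2) + 2·(3)·(2)·Cov(L_1,L_2)
= 9·0.54 + 4·0.12 + 12·0.15 = 7.14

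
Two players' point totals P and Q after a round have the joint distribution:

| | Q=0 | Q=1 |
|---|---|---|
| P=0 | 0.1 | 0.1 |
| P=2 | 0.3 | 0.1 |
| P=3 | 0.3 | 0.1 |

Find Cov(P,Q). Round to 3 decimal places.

-0.100

E[P] = 2,  E[Q] = 0.3
E[PQ] = 0.5
Cov(P,Q) = E[PQ] − E[P]E[Q] = 0.5 − (2)(0.3) = -0.1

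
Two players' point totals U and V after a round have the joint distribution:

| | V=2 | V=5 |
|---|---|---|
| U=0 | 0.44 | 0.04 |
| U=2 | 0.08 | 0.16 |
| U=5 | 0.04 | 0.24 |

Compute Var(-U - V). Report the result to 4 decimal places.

10.8000

E[U] = 1.88,  E[V] = 3.32,  E[UV] = 8.32
Var(U) = 7.96 − (1.88)² = 4.4256;  Var(V) = 13.24 − (3.32)² = 2.2176
Cov(U,V) = 8.32 − (1.88)(3.32) = 2.0784
Var(-U - V) = (-1)²·4.4256 + (-1)²·2.2176 + 2·(-1)·(-1)·2.0784 = 10.8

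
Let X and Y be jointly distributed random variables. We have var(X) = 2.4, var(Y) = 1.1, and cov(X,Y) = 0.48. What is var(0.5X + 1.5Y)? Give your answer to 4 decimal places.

3.7950

var(0.5X + 1.5Y) = (0.5)²·var(X) + (1.5)²·var(Y) + 2·(0.5)·(1.5)·cov(X,Y)
= 0.25·2.4 + 2.25·1.1 + 1.5·0.48 = 3.795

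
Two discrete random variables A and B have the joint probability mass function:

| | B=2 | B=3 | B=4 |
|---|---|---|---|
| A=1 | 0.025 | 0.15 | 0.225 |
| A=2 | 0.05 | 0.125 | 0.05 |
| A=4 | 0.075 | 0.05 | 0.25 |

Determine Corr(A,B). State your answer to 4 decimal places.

E[A] = 2.35,  E[B] = 3.375
E[AB] = 7.95
cov(A,B) = E[AB] − E[A]E[B] = 7.95 − (2.35)(3.375) = 0.01875
V(A) = 1.7775,  V(B) = 0.534375
ρ = 0.01875 / √(1.7775·0.534375) ≈ 0.0192

0.0192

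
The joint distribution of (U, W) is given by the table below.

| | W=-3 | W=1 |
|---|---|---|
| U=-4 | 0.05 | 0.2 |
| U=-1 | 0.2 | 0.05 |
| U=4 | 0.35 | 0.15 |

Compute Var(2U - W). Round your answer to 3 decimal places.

59.390

E[U] = 0.75,  E[W] = -1.4,  E[UW] = -3.25
Var(U) = 12.25 − (0.75)² = 11.6875;  Var(W) = 5.8 − (-1.4)² = 3.84
Cov(U,W) = -3.25 − (0.75)(-1.4) = -2.2
Var(2U - W) = (2)²·11.6875 + (-1)²·3.84 + 2·(2)·(-1)·-2.2 = 59.39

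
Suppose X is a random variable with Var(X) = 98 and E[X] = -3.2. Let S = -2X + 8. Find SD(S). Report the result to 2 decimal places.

Var(-2X + 8) = (-2)²·98 = 392
SD(S) = √392 ≈ 19.80

19.80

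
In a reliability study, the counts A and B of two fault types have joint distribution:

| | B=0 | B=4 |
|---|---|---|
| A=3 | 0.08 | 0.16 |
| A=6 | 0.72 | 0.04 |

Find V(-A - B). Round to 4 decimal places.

1.5136

E[A] = 5.28,  E[B] = 0.8,  E[AB] = 2.88
V(A) = 29.52 − (5.28)² = 1.6416;  V(B) = 3.2 − (0.8)² = 2.56
Cov(A,B) = 2.88 − (5.28)(0.8) = -1.344
V(-A - B) = (-1)²·1.6416 + (-1)²·2.56 + 2·(-1)·(-1)·-1.344 = 1.5136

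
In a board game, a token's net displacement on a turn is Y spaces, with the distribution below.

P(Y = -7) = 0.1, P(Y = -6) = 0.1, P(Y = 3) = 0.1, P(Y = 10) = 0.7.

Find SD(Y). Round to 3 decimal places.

6.588

E[Y] = (-7)(0.1) + (-6)(0.1) + (3)(0.1) + (10)(0.7) = 6
E[Y²] = (-7)²(0.1) + (-6)²(0.1) + (3)²(0.1) + (10)²(0.7) = 79.4
Var(Y) = E[Y²] − (E[Y])² = 79.4 − (6)² = 43.4
SD(Y) = √43.4 ≈ 6.588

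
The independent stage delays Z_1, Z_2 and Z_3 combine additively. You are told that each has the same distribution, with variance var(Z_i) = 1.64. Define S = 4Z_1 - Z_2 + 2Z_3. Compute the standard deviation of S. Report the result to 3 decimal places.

5.869

By independence, var(S) = (4)²var(Z_1) + (-1)²var(Z_2) + (2)²var(Z_3)
= (4)²·1.64 + (-1)²·1.64 + (2)²·1.64 = 34.44
SD(S) = √34.44 ≈ 5.869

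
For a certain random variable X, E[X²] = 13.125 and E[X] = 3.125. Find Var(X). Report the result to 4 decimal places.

3.3594

Var(X) = 13.125 − (3.125)² = 3.359375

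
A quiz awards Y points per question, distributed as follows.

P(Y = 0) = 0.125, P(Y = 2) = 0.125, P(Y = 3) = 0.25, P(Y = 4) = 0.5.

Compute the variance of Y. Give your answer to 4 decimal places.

E[Y] = (0)(0.125) + (2)(0.125) + (3)(0.25) + (4)(0.5) = 3
E[Y²] = (0)²(0.125) + (2)²(0.125) + (3)²(0.25) + (4)²(0.5) = 10.75
var(Y) = E[Y²] − (E[Y])² = 10.75 − (3)² = 1.75

1.7500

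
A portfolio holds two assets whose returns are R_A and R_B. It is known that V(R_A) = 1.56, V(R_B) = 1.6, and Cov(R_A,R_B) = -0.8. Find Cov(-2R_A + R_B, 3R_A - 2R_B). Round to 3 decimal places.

-18.160

Cov(-2R_A + R_B, 3R_A - 2R_B) = (-2)(3)V(R_A) + (1)(-2)V(R_B) + [(-2)(-2) + (1)(3)]Cov(R_A,R_B)
= -6·1.56 + -2·1.6 + 7·-0.8 = -18.16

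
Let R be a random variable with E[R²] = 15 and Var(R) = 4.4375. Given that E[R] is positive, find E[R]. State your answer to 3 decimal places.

(E[R])² = E[R²] − Var(R) = 15 − 4.4375 = 10.5625
E[R] = √10.5625 = 3.25

3.250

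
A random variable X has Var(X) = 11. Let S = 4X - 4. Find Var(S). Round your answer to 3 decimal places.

Var(4X - 4) = (4)²·Var(X) = 16·11 = 176

176.000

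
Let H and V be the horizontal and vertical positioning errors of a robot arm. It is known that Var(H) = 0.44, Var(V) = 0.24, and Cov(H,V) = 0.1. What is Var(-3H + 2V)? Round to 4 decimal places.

Var(-3H + 2V) = (-3)²·Var(H) + (2)²·Var(V) + 2·(-3)·(2)·Cov(H,V)
= 9·0.44 + 4·0.24 + -12·0.1 = 3.72

3.7200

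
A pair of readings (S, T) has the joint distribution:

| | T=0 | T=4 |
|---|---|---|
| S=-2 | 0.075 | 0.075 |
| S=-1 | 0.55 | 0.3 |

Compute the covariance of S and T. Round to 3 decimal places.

E[S] = -1.15,  E[T] = 1.5
E[ST] = -1.8
Cov(S,T) = E[ST] − E[S]E[T] = -1.8 − (-1.15)(1.5) = -0.075

-0.075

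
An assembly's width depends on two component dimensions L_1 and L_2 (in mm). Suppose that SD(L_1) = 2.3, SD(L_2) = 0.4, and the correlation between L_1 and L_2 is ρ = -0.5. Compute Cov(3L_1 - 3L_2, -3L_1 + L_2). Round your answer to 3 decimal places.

V(L_1) = (2.3)² = 5.29;  V(L_2) = (0.4)² = 0.16
Cov(L_1,L_2) = ρ·SD(L_1)·SD(L_2) = -0.5·2.3·0.4 = -0.46
Cov(3L_1 - 3L_2, -3L_1 + L_2) = (3)(-3)V(L_1) + (-3)(1)V(L_2) + [(3)(1) + (-3)(-3)]Cov(L_1,L_2)
= -9·5.29 + -3·0.16 + 12·-0.46 = -53.61

-53.610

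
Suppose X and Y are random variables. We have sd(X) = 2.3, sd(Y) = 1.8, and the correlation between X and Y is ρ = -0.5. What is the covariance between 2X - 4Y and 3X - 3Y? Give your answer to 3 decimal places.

V(X) = (2.3)² = 5.29;  V(Y) = (1.8)² = 3.24
Cov(X,Y) = ρ·sd(X)·sd(Y) = -0.5·2.3·1.8 = -2.07
Cov(2X - 4Y, 3X - 3Y) = (2)(3)V(X) + (-4)(-3)V(Y) + [(2)(-3) + (-4)(3)]Cov(X,Y)
= 6·5.29 + 12·3.24 + -18·-2.07 = 107.88

107.880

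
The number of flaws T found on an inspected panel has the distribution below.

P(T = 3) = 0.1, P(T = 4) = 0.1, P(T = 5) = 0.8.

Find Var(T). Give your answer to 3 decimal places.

0.410

E[T] = (3)(0.1) + (4)(0.1) + (5)(0.8) = 4.7
E[T²] = (3)²(0.1) + (4)²(0.1) + (5)²(0.8) = 22.5
Var(T) = E[T²] − (E[T])² = 22.5 − (4.7)² = 0.41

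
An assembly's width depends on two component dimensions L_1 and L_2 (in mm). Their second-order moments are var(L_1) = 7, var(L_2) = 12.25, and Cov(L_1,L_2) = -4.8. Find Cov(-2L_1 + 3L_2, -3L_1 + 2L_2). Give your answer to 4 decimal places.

Cov(-2L_1 + 3L_2, -3L_1 + 2L_2) = (-2)(-3)var(L_1) + (3)(2)var(L_2) + [(-2)(2) + (3)(-3)]Cov(L_1,L_2)
= 6·7 + 6·12.25 + -13·-4.8 = 177.9

177.9000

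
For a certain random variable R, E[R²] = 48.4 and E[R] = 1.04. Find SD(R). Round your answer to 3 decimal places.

6.879

Var(R) = 48.4 − (1.04)² = 47.3184
SD(R) = √47.3184 ≈ 6.879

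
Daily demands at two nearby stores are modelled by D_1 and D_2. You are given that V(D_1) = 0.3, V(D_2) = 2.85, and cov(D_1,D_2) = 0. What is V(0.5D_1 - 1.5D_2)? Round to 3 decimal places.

V(0.5D_1 - 1.5D_2) = (0.5)²·V(D_1) + (-1.5)²·V(D_2) + 2·(0.5)·(-1.5)·cov(D_1,D_2)
= 0.25·0.3 + 2.25·2.85 + -1.5·0 = 6.4875

6.488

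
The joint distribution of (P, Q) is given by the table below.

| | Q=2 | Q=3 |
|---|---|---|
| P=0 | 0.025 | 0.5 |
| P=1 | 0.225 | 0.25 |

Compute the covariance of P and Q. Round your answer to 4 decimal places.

E[P] = 0.475,  E[Q] = 2.75
E[PQ] = 1.2
Cov(P,Q) = E[PQ] − E[P]E[Q] = 1.2 − (0.475)(2.75) = -0.10625

-0.1063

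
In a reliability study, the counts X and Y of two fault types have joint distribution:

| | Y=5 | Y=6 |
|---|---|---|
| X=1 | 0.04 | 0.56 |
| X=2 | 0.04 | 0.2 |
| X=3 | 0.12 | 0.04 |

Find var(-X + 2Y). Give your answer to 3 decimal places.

1.878

E[X] = 1.56,  E[Y] = 5.8,  E[XY] = 8.88
var(X) = 3 − (1.56)² = 0.5664;  var(Y) = 33.8 − (5.8)² = 0.16
Cov(X,Y) = 8.88 − (1.56)(5.8) = -0.168
var(-X + 2Y) = (-1)²·0.5664 + (2)²·0.16 + 2·(-1)·(2)·-0.168 = 1.8784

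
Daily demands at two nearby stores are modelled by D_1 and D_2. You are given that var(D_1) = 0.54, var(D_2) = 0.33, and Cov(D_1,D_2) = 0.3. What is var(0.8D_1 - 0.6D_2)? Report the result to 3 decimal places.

0.176

var(0.8D_1 - 0.6D_2) = (0.8)²·var(D_1) + (-0.6)²·var(D_2) + 2·(0.8)·(-0.6)·Cov(D_1,D_2)
= 0.64·0.54 + 0.36·0.33 + -0.96·0.3 = 0.1764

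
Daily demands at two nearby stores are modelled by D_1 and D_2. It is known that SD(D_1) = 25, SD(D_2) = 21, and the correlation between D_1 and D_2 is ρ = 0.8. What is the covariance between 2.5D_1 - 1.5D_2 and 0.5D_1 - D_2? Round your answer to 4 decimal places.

Var(D_1) = (25)² = 625;  Var(D_2) = (21)² = 441
cov(D_1,D_2) = ρ·SD(D_1)·SD(D_2) = 0.8·25·21 = 420
cov(2.5D_1 - 1.5D_2, 0.5D_1 - D_2) = (2.5)(0.5)Var(D_1) + (-1.5)(-1)Var(D_2) + [(2.5)(-1) + (-1.5)(0.5)]cov(D_1,D_2)
= 1.25·625 + 1.5·441 + -3.25·420 = 77.75

77.7500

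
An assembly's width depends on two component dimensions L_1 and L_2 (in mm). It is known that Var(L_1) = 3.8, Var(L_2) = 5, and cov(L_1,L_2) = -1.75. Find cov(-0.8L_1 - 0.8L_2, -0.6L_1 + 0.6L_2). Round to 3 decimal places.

cov(-0.8L_1 - 0.8L_2, -0.6L_1 + 0.6L_2) = (-0.8)(-0.6)Var(L_1) + (-0.8)(0.6)Var(L_2) + [(-0.8)(0.6) + (-0.8)(-0.6)]cov(L_1,L_2)
= 0.48·3.8 + -0.48·5 + 0·-1.75 = -0.576

-0.576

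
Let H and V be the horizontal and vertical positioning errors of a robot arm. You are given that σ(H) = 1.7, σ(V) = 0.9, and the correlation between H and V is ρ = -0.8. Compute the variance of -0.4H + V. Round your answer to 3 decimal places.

2.252

Var(H) = (1.7)² = 2.89;  Var(V) = (0.9)² = 0.81
cov(H,V) = ρ·σ(H)·σ(V) = -0.8·1.7·0.9 = -1.224
Var(-0.4H + V) = (-0.4)²·Var(H) + (1)²·Var(V) + 2·(-0.4)·(1)·cov(H,V)
= 0.16·2.89 + 1·0.81 + -0.8·-1.224 = 2.2516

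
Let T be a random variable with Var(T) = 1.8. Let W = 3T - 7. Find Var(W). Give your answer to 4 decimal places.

16.2000

Var(3T - 7) = (3)²·Var(T) = 9·1.8 = 16.2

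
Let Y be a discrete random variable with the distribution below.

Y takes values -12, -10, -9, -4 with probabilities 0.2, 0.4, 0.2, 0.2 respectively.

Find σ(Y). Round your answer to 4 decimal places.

2.6833

E[Y] = (-12)(0.2) + (-10)(0.4) + (-9)(0.2) + (-4)(0.2) = -9
E[Y²] = (-12)²(0.2) + (-10)²(0.4) + (-9)²(0.2) + (-4)²(0.2) = 88.2
Var(Y) = E[Y²] − (E[Y])² = 88.2 − (-9)² = 7.2
σ(Y) = √7.2 ≈ 2.6833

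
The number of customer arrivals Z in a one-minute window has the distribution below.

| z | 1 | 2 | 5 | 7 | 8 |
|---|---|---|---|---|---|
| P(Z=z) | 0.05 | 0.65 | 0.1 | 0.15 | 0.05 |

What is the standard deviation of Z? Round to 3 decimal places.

2.193

E[Z] = (1)(0.05) + (2)(0.65) + (5)(0.1) + (7)(0.15) + (8)(0.05) = 3.3
E[Z²] = (1)²(0.05) + (2)²(0.65) + (5)²(0.1) + (7)²(0.15) + (8)²(0.05) = 15.7
V(Z) = E[Z²] − (E[Z])² = 15.7 − (3.3)² = 4.81
SD(Z) = √4.81 ≈ 2.193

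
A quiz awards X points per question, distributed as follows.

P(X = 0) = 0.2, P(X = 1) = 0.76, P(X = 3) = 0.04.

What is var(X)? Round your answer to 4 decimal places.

E[X] = (0)(0.2) + (1)(0.76) + (3)(0.04) = 0.88
E[X²] = (0)²(0.2) + (1)²(0.76) + (3)²(0.04) = 1.12
var(X) = E[X²] − (E[X])² = 1.12 − (0.88)² = 0.3456

0.3456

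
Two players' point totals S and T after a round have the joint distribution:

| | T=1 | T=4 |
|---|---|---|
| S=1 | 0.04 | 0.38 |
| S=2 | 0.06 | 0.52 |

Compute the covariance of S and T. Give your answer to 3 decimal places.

-0.006

E[S] = 1.58,  E[T] = 3.7
E[ST] = 5.84
Cov(S,T) = E[ST] − E[S]E[T] = 5.84 − (1.58)(3.7) = -0.006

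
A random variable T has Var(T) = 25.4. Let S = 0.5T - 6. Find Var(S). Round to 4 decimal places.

Var(0.5T - 6) = (0.5)²·Var(T) = 0.25·25.4 = 6.35

6.3500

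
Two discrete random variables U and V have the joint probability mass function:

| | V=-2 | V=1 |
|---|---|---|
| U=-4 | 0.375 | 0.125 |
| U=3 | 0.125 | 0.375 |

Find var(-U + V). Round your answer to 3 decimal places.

E[U] = -0.5,  E[V] = -0.5,  E[UV] = 2.875
var(U) = 12.5 − (-0.5)² = 12.25;  var(V) = 2.5 − (-0.5)² = 2.25
Cov(U,V) = 2.875 − (-0.5)(-0.5) = 2.625
var(-U + V) = (-1)²·12.25 + (1)²·2.25 + 2·(-1)·(1)·2.625 = 9.25

9.250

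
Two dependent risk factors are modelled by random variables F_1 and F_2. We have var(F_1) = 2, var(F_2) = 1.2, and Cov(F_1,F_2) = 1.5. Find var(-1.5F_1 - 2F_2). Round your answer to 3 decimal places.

18.300

var(-1.5F_1 - 2F_2) = (-1.5)²·var(F_1) + (-2)²·var(F_2) + 2·(-1.5)·(-2)·Cov(F_1,F_2)
= 2.25·2 + 4·1.2 + 6·1.5 = 18.3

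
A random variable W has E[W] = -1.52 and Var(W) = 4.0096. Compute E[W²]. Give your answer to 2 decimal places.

E[W²] = Var(W) + (E[W])² = 4.0096 + (-1.52)² = 6.32

6.32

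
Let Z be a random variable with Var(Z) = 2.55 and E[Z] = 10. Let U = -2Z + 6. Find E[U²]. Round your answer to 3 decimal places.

E[-2Z + 6] = -2·10 + 6 = -14
Var(-2Z + 6) = (-2)²·2.55 = 10.2
E[U²] = Var(U) + (E[U])² = 10.2 + (-14)² = 206.2

206.200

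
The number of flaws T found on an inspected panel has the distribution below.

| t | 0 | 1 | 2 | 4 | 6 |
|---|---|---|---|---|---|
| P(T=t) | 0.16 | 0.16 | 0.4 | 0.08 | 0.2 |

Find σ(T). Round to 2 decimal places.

2.02

E[T] = (0)(0.16) + (1)(0.16) + (2)(0.4) + (4)(0.08) + (6)(0.2) = 2.48
E[T²] = (0)²(0.16) + (1)²(0.16) + (2)²(0.4) + (4)²(0.08) + (6)²(0.2) = 10.24
var(T) = E[T²] − (E[T])² = 10.24 − (2.48)² = 4.0896
σ(T) = √4.0896 ≈ 2.02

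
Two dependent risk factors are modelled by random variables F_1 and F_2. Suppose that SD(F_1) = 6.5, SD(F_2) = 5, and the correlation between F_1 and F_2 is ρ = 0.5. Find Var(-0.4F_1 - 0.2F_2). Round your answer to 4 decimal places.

10.3600

Var(F_1) = (6.5)² = 42.25;  Var(F_2) = (5)² = 25
Cov(F_1,F_2) = ρ·SD(F_1)·SD(F_2) = 0.5·6.5·5 = 16.25
Var(-0.4F_1 - 0.2F_2) = (-0.4)²·Var(F_1) + (-0.2)²·Var(F_2) + 2·(-0.4)·(-0.2)·Cov(F_1,F_2)
= 0.16·42.25 + 0.04·25 + 0.16·16.25 = 10.36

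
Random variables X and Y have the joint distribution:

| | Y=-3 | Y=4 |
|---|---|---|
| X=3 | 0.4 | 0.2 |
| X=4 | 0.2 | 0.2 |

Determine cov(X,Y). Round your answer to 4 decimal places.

E[X] = 3.4,  E[Y] = -0.2
E[XY] = -0.4
cov(X,Y) = E[XY] − E[X]E[Y] = -0.4 − (3.4)(-0.2) = 0.28

0.2800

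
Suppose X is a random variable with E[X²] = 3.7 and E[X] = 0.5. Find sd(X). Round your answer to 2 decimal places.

Var(X) = 3.7 − (0.5)² = 3.45
sd(X) = √3.45 ≈ 1.86

1.86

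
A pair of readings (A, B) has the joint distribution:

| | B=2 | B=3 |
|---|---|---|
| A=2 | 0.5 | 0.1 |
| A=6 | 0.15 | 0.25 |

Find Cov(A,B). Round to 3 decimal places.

0.440

E[A] = 3.6,  E[B] = 2.35
E[AB] = 8.9
Cov(A,B) = E[AB] − E[A]E[B] = 8.9 − (3.6)(2.35) = 0.44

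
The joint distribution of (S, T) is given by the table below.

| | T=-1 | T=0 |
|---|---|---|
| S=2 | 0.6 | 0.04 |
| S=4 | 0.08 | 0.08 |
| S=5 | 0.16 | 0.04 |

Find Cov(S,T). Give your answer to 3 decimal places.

0.133

E[S] = 2.92,  E[T] = -0.84
E[ST] = -2.32
Cov(S,T) = E[ST] − E[S]E[T] = -2.32 − (2.92)(-0.84) = 0.1328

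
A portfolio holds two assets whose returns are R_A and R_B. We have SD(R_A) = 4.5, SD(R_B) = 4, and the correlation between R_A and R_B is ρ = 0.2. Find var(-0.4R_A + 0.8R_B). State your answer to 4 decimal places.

var(R_A) = (4.5)² = 20.25;  var(R_B) = (4)² = 16
Cov(R_A,R_B) = ρ·SD(R_A)·SD(R_B) = 0.2·4.5·4 = 3.6
var(-0.4R_A + 0.8R_B) = (-0.4)²·var(R_A) + (0.8)²·var(R_B) + 2·(-0.4)·(0.8)·Cov(R_A,R_B)
= 0.16·20.25 + 0.64·16 + -0.64·3.6 = 11.176

11.1760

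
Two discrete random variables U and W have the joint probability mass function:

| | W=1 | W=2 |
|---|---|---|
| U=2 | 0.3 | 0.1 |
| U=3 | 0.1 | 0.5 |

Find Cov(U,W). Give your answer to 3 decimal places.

0.140

E[U] = 2.6,  E[W] = 1.6
E[UW] = 4.3
Cov(U,W) = E[UW] − E[U]E[W] = 4.3 − (2.6)(1.6) = 0.14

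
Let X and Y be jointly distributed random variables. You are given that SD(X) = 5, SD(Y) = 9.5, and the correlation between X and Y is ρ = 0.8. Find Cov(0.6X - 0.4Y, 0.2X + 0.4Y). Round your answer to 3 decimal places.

Var(X) = (5)² = 25;  Var(Y) = (9.5)² = 90.25
Cov(X,Y) = ρ·SD(X)·SD(Y) = 0.8·5·9.5 = 38
Cov(0.6X - 0.4Y, 0.2X + 0.4Y) = (0.6)(0.2)Var(X) + (-0.4)(0.4)Var(Y) + [(0.6)(0.4) + (-0.4)(0.2)]Cov(X,Y)
= 0.12·25 + -0.16·90.25 + 0.16·38 = -5.36

-5.360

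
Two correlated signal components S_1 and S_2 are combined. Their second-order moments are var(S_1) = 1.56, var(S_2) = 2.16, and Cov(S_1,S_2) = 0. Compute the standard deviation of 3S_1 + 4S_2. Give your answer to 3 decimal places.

6.971

var(3S_1 + 4S_2) = (3)²·var(S_1) + (4)²·var(S_2) + 2·(3)·(4)·Cov(S_1,S_2)
= 9·1.56 + 16·2.16 + 24·0 = 48.6
SD(3S_1 + 4S_2) = √48.6 ≈ 6.971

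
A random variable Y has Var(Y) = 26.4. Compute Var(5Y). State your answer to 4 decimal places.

660.0000

Var(5Y) = (5)²·Var(Y) = 25·26.4 = 660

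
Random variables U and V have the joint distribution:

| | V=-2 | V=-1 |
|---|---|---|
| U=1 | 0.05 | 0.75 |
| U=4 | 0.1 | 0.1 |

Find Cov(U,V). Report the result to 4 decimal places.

E[U] = 1.6,  E[V] = -1.15
E[UV] = -2.05
Cov(U,V) = E[UV] − E[U]E[V] = -2.05 − (1.6)(-1.15) = -0.21

-0.2100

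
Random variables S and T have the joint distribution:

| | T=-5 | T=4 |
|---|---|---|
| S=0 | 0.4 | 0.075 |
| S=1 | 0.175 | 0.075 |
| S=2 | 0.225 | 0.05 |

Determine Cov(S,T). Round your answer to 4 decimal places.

0.1350

E[S] = 0.8,  E[T] = -3.2
E[ST] = -2.425
Cov(S,T) = E[ST] − E[S]E[T] = -2.425 − (0.8)(-3.2) = 0.135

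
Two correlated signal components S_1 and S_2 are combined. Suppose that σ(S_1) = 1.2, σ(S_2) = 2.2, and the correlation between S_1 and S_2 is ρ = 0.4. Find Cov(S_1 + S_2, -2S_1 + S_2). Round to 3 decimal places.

Var(S_1) = (1.2)² = 1.44;  Var(S_2) = (2.2)² = 4.84
Cov(S_1,S_2) = ρ·σ(S_1)·σ(S_2) = 0.4·1.2·2.2 = 1.056
Cov(S_1 + S_2, -2S_1 + S_2) = (1)(-2)Var(S_1) + (1)(1)Var(S_2) + [(1)(1) + (1)(-2)]Cov(S_1,S_2)
= -2·1.44 + 1·4.84 + -1·1.056 = 0.904

0.904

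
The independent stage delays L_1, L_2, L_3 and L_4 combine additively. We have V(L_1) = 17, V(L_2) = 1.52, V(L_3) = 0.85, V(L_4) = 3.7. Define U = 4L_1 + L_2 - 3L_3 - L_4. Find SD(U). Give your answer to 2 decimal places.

16.88

By independence, V(U) = (4)²V(L_1) + (1)²V(L_2) + (-3)²V(L_3) + (-1)²V(L_4)
= (4)²·17 + (1)²·1.52 + (-3)²·0.85 + (-1)²·3.7 = 284.87
SD(U) = √284.87 ≈ 16.88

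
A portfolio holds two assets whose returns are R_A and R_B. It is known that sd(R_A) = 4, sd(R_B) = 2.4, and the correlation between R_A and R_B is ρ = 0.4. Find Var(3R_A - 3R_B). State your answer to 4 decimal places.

126.7200

Var(R_A) = (4)² = 16;  Var(R_B) = (2.4)² = 5.76
Cov(R_A,R_B) = ρ·sd(R_A)·sd(R_B) = 0.4·4·2.4 = 3.84
Var(3R_A - 3R_B) = (3)²·Var(R_A) + (-3)²·Var(R_B) + 2·(3)·(-3)·Cov(R_A,R_B)
= 9·16 + 9·5.76 + -18·3.84 = 126.72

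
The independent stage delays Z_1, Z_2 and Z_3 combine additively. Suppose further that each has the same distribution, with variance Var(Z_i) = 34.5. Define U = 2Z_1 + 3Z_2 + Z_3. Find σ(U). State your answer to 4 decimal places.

By independence, Var(U) = (2)²Var(Z_1) + (3)²Var(Z_2) + (1)²Var(Z_3)
= (2)²·34.5 + (3)²·34.5 + (1)²·34.5 = 483
σ(U) = √483 ≈ 21.9773

21.9773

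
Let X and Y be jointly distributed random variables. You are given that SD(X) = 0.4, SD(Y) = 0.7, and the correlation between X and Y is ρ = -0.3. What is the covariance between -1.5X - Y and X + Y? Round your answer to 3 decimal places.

-0.520

Var(X) = (0.4)² = 0.16;  Var(Y) = (0.7)² = 0.49
Cov(X,Y) = ρ·SD(X)·SD(Y) = -0.3·0.4·0.7 = -0.084
Cov(-1.5X - Y, X + Y) = (-1.5)(1)Var(X) + (-1)(1)Var(Y) + [(-1.5)(1) + (-1)(1)]Cov(X,Y)
= -1.5·0.16 + -1·0.49 + -2.5·-0.084 = -0.52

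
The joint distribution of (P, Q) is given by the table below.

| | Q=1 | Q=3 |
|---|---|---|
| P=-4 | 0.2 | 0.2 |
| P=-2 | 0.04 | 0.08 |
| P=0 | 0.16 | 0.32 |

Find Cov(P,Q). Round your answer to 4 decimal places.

E[P] = -1.84,  E[Q] = 2.2
E[PQ] = -3.76
Cov(P,Q) = E[PQ] − E[P]E[Q] = -3.76 − (-1.84)(2.2) = 0.288

0.2880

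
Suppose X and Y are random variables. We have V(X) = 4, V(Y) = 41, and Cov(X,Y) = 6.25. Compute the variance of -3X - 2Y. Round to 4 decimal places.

275.0000

V(-3X - 2Y) = (-3)²·V(X) + (-2)²·V(Y) + 2·(-3)·(-2)·Cov(X,Y)
= 9·4 + 4·41 + 12·6.25 = 275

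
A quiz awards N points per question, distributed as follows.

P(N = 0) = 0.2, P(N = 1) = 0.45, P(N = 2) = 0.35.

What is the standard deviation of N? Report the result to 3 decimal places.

E[N] = (0)(0.2) + (1)(0.45) + (2)(0.35) = 1.15
E[N²] = (0)²(0.2) + (1)²(0.45) + (2)²(0.35) = 1.85
var(N) = E[N²] − (E[N])² = 1.85 − (1.15)² = 0.5275
SD(N) = √0.5275 ≈ 0.726

0.726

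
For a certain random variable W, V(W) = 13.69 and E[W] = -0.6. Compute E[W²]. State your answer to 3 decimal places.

E[W²] = V(W) + (E[W])² = 13.69 + (-0.6)² = 14.05

14.050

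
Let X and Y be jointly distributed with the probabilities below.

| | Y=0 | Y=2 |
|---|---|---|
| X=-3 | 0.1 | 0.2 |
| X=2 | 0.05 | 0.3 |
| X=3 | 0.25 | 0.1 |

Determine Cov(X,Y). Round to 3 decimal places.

-0.420

E[X] = 0.85,  E[Y] = 1.2
E[XY] = 0.6
Cov(X,Y) = E[XY] − E[X]E[Y] = 0.6 − (0.85)(1.2) = -0.42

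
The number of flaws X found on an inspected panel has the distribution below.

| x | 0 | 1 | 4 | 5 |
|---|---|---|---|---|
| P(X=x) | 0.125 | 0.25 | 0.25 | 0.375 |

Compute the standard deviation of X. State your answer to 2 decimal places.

E[X] = (0)(0.125) + (1)(0.25) + (4)(0.25) + (5)(0.375) = 3.125
E[X²] = (0)²(0.125) + (1)²(0.25) + (4)²(0.25) + (5)²(0.375) = 13.625
Var(X) = E[X²] − (E[X])² = 13.625 − (3.125)² = 3.859375
SD(X) = √3.859375 ≈ 1.96

1.96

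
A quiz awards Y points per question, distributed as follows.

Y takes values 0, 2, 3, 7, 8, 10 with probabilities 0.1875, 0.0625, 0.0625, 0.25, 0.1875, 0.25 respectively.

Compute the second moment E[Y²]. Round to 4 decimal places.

E[Y²] = (0)²(0.1875) + (2)²(0.0625) + (3)²(0.0625) + (7)²(0.25) + (8)²(0.1875) + (10)²(0.25) = 50.0625

50.0625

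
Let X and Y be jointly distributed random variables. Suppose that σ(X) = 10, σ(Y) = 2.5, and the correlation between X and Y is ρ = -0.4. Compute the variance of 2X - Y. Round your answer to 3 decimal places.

Var(X) = (10)² = 100;  Var(Y) = (2.5)² = 6.25
Cov(X,Y) = ρ·σ(X)·σ(Y) = -0.4·10·2.5 = -10
Var(2X - Y) = (2)²·Var(X) + (-1)²·Var(Y) + 2·(2)·(-1)·Cov(X,Y)
= 4·100 + 1·6.25 + -4·-10 = 446.25

446.250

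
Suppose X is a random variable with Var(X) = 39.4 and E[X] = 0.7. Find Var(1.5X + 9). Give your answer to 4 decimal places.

Var(1.5X + 9) = (1.5)²·Var(X) = 2.25·39.4 = 88.65

88.6500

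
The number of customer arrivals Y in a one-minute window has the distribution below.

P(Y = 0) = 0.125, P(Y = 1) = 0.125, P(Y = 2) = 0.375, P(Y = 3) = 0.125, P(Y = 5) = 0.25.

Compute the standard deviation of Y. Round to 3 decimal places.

1.658

E[Y] = (0)(0.125) + (1)(0.125) + (2)(0.375) + (3)(0.125) + (5)(0.25) = 2.5
E[Y²] = (0)²(0.125) + (1)²(0.125) + (2)²(0.375) + (3)²(0.125) + (5)²(0.25) = 9
var(Y) = E[Y²] − (E[Y])² = 9 − (2.5)² = 2.75
SD(Y) = √2.75 ≈ 1.658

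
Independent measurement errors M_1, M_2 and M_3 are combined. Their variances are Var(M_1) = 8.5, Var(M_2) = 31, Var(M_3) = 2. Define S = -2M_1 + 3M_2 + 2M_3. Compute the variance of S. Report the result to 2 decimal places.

321.00

By independence, Var(S) = (-2)²Var(M_1) + (3)²Var(M_2) + (2)²Var(M_3)
= (-2)²·8.5 + (3)²·31 + (2)²·2 = 321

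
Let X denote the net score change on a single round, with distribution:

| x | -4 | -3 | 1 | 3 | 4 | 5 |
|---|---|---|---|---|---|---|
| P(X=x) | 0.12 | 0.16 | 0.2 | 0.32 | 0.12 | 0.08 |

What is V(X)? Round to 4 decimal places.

9.1936

E[X] = (-4)(0.12) + (-3)(0.16) + (1)(0.2) + (3)(0.32) + (4)(0.12) + (5)(0.08) = 1.08
E[X²] = (-4)²(0.12) + (-3)²(0.16) + (1)²(0.2) + (3)²(0.32) + (4)²(0.12) + (5)²(0.08) = 10.36
V(X) = E[X²] − (E[X])² = 10.36 − (1.08)² = 9.1936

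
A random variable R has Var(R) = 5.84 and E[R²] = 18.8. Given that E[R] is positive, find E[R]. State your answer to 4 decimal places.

3.6000

(E[R])² = E[R²] − Var(R) = 18.8 − 5.84 = 12.96
E[R] = √12.96 = 3.6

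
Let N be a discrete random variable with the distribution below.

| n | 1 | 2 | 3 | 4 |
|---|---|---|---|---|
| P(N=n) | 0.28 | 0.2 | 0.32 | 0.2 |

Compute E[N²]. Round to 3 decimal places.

E[N²] = (1)²(0.28) + (2)²(0.2) + (3)²(0.32) + (4)²(0.2) = 7.16

7.160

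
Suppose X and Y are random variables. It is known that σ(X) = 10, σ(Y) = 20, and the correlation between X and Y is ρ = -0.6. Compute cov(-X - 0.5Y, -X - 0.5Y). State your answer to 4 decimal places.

80.0000

var(X) = (10)² = 100;  var(Y) = (20)² = 400
cov(X,Y) = ρ·σ(X)·σ(Y) = -0.6·10·20 = -120
cov(-X - 0.5Y, -X - 0.5Y) = (-1)(-1)var(X) + (-0.5)(-0.5)var(Y) + [(-1)(-0.5) + (-0.5)(-1)]cov(X,Y)
= 1·100 + 0.25·400 + 1·-120 = 80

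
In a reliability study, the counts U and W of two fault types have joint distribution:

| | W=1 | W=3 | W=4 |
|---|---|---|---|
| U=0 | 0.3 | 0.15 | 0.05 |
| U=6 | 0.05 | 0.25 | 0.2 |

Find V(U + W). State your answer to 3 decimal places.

14.348

E[U] = 3,  E[W] = 2.55,  E[UW] = 9.6
V(U) = 18 − (3)² = 9;  V(W) = 7.95 − (2.55)² = 1.4475
Cov(U,W) = 9.6 − (3)(2.55) = 1.95
V(U + W) = (1)²·9 + (1)²·1.4475 + 2·(1)·(1)·1.95 = 14.3475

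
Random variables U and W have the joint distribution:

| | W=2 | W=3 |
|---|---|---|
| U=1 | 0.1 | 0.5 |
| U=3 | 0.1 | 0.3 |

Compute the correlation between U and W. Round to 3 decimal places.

-0.102

E[U] = 1.8,  E[W] = 2.8
E[UW] = 5
Cov(U,W) = E[UW] − E[U]E[W] = 5 − (1.8)(2.8) = -0.04
Var(U) = 0.96,  Var(W) = 0.16
ρ = -0.04 / √(0.96·0.16) ≈ -0.102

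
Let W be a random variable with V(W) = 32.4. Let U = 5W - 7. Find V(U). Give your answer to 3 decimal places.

V(5W - 7) = (5)²·V(W) = 25·32.4 = 810

810.000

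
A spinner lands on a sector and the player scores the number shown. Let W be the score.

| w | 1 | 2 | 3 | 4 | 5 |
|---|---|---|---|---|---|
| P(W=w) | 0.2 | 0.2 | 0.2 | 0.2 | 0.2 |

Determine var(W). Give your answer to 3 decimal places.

2.000

E[W] = (1)(0.2) + (2)(0.2) + (3)(0.2) + (4)(0.2) + (5)(0.2) = 3
E[W²] = (1)²(0.2) + (2)²(0.2) + (3)²(0.2) + (4)²(0.2) + (5)²(0.2) = 11
var(W) = E[W²] − (E[W])² = 11 − (3)² = 2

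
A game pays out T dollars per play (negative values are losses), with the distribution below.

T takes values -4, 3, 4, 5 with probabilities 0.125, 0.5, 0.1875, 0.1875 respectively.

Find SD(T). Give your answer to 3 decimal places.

2.639

E[T] = (-4)(0.125) + (3)(0.5) + (4)(0.1875) + (5)(0.1875) = 2.6875
E[T²] = (-4)²(0.125) + (3)²(0.5) + (4)²(0.1875) + (5)²(0.1875) = 14.1875
var(T) = E[T²] − (E[T])² = 14.1875 − (2.6875)² = 6.96484375
SD(T) = √6.96484375 ≈ 2.639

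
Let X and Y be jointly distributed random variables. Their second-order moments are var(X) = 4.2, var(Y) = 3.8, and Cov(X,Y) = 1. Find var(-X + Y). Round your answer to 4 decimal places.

var(-X + Y) = (-1)²·var(X) + (1)²·var(Y) + 2·(-1)·(1)·Cov(X,Y)
= 1·4.2 + 1·3.8 + -2·1 = 6

6.0000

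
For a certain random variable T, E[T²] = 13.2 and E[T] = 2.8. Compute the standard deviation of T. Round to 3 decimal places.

Var(T) = 13.2 − (2.8)² = 5.36
σ(T) = √5.36 ≈ 2.315

2.315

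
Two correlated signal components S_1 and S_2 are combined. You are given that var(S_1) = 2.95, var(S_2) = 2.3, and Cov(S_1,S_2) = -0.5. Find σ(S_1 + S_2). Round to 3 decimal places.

var(S_1 + S_2) = (1)²·var(S_1) + (1)²·var(S_2) + 2·(1)·(1)·Cov(S_1,S_2)
= 1·2.95 + 1·2.3 + 2·-0.5 = 4.25
σ(S_1 + S_2) = √4.25 ≈ 2.062

2.062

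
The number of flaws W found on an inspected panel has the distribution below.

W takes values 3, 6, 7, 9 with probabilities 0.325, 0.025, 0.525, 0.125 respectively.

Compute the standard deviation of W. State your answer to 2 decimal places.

E[W] = (3)(0.325) + (6)(0.025) + (7)(0.525) + (9)(0.125) = 5.925
E[W²] = (3)²(0.325) + (6)²(0.025) + (7)²(0.525) + (9)²(0.125) = 39.675
V(W) = E[W²] − (E[W])² = 39.675 − (5.925)² = 4.569375
sd(W) = √4.569375 ≈ 2.14

2.14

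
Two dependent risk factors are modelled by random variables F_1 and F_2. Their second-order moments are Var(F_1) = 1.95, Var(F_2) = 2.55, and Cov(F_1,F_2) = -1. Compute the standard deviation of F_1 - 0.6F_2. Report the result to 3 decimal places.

Var(F_1 - 0.6F_2) = (1)²·Var(F_1) + (-0.6)²·Var(F_2) + 2·(1)·(-0.6)·Cov(F_1,F_2)
= 1·1.95 + 0.36·2.55 + -1.2·-1 = 4.068
SD(F_1 - 0.6F_2) = √4.068 ≈ 2.017

2.017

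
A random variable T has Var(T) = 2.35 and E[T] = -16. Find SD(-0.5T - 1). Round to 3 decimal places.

0.766

Var(-0.5T - 1) = (-0.5)²·2.35 = 0.5875
SD(-0.5T - 1) = √0.5875 ≈ 0.766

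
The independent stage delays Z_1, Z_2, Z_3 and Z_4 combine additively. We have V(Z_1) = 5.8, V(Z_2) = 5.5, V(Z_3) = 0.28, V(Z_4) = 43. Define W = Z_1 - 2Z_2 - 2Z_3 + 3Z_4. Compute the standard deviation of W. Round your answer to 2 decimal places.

By independence, V(W) = (1)²V(Z_1) + (-2)²V(Z_2) + (-2)²V(Z_3) + (3)²V(Z_4)
= (1)²·5.8 + (-2)²·5.5 + (-2)²·0.28 + (3)²·43 = 415.92
SD(W) = √415.92 ≈ 20.39

20.39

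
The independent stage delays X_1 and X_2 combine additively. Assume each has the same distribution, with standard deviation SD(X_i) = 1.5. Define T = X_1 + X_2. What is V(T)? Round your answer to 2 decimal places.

V(X_i) = (1.5)² = 2.25
By independence, V(T) = (1)²V(X_1) + (1)²V(X_2)
= (1)²·2.25 + (1)²·2.25 = 4.5

4.50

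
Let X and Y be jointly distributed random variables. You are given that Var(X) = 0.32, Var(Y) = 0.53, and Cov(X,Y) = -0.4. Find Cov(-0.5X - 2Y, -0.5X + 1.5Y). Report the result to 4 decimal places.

Cov(-0.5X - 2Y, -0.5X + 1.5Y) = (-0.5)(-0.5)Var(X) + (-2)(1.5)Var(Y) + [(-0.5)(1.5) + (-2)(-0.5)]Cov(X,Y)
= 0.25·0.32 + -3·0.53 + 0.25·-0.4 = -1.61

-1.6100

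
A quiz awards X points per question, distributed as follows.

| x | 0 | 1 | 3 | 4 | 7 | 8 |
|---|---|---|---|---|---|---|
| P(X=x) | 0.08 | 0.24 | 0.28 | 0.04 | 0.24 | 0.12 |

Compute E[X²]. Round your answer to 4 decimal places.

22.8400

E[X²] = (0)²(0.08) + (1)²(0.24) + (3)²(0.28) + (4)²(0.04) + (7)²(0.24) + (8)²(0.12) = 22.84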